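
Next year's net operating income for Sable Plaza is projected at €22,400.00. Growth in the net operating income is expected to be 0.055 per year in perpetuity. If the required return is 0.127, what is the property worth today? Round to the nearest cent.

€311111.11

Growing perpetuity: P = D₁ / (r − g) = €22,400.0000 / (0.127 − 0.055) = €311,111.11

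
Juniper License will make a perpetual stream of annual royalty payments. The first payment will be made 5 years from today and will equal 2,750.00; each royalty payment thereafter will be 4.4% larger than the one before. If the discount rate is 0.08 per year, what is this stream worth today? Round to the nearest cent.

Value at end of year 4: C₁ / (r − g) = 2,750.00 / (0.08 − 0.044) = 76,388.8889
Discount to today: PV = 76,388.8889 / (1 + 0.08)^4 = 76,388.8889 / 1.360489 = 56,148.11

56148.11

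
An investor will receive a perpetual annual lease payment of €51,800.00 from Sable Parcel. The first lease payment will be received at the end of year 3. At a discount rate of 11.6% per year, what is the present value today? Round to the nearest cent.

Value at end of year 2: C / r = €51,800.00 / 0.116 = €446,551.7241
Discount to today: PV = €446,551.7241 / (1 + 0.116)^2 = €446,551.7241 / 1.245456 = €358,544.76

€358544.76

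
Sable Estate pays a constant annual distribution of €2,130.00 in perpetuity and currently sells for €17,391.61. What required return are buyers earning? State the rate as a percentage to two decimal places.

P = C/r ⇒ r = C/P = €2,130.00/€17,391.61 = 0.122473

12.25%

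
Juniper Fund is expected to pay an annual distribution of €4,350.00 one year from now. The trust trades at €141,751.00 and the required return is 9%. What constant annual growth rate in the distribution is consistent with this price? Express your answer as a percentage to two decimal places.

5.93%

P = D₁/(r−g) ⇒ g = r − D₁/P = 0.09 − €4,350.00/€141,751.00 = 0.059312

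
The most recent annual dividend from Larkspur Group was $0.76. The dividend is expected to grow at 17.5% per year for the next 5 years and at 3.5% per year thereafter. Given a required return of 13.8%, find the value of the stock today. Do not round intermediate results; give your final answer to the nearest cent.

$13.15

D_1 = 0.89300
D_2 = 1.04927
D_3 = 1.23290
D_4 = 1.44866
D_5 = 1.70217
Terminal value at year 5: TV = D_5×(1+g_2)/(r−g_2) = 1.76175/0.103 = 17.10433
P_0 = D_1/(1+r)^1 + D_2/(1+r)^2 + D_3/(1+r)^3 + D_4/(1+r)^4 + D_5/(1+r)^5 + TV/(1+r)^5
    = 0.78471 + 0.81022 + 0.83657 + 0.86377 + 0.89185 + 8.96179 = 13.14890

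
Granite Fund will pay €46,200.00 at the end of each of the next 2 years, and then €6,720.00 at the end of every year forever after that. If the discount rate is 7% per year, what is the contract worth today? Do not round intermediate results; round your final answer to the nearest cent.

€167380.56

PV of 2-year annuity: €46,200.00 × [1 − (1+0.07)^−2] / 0.07 = 83530.43934
Perpetuity value at year 2: €6,720.00 / 0.07 = 96000.00000
PV of perpetuity: 96000.00000 / (1+0.07)^2 = 83850.11791
Total PV = 83530.43934 + 83850.11791 = 167380.55725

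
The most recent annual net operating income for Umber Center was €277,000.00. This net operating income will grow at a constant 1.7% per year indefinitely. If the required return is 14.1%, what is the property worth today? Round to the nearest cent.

D₁ = D₀ × (1 + g) = €277,000.00 × 1.017 = €281,709.0000
Growing perpetuity: P = D₁ / (r − g) = €281,709.0000 / (0.141 − 0.017) = €2,271,846.77

€2271846.77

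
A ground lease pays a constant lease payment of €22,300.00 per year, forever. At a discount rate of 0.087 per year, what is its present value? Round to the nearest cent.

€256321.84

Level perpetuity: PV = C / r = €22,300.00 / 0.087 = €256,321.84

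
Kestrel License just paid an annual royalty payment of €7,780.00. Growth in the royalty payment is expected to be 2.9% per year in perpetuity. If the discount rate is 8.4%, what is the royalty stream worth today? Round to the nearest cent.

€145556.73

D₁ = D₀ × (1 + g) = €7,780.00 × 1.029 = €8,005.6200
Growing perpetuity: P = D₁ / (r − g) = €8,005.6200 / (0.084 − 0.029) = €145,556.73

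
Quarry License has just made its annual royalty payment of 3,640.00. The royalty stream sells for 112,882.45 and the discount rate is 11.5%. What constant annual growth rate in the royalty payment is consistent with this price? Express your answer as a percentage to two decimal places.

8.02%

P = D₀(1+g)/(r−g) ⇒ P(r−g) = D₀(1+g) ⇒ g(P+D₀) = P·r − D₀
g = (P·r − D₀)/(P + D₀) = (112,882.45×0.115 − 3,640.00) / (112,882.45 + 3,640.00) = 0.080169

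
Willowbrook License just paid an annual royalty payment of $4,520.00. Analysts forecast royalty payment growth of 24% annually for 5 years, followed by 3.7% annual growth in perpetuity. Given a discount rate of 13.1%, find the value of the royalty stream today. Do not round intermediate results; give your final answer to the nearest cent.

D_1 = 5604.80000
D_2 = 6949.95200
D_3 = 8617.94048
D_4 = 10686.24620
D_5 = 13250.94528
Terminal value at year 5: TV = D_5×(1+g_2)/(r−g_2) = 13741.23026/0.094 = 146183.30061
P_0 = D_1/(1+r)^1 + D_2/(1+r)^2 + D_3/(1+r)^3 + D_4/(1+r)^4 + D_5/(1+r)^5 + TV/(1+r)^5
    = 4955.61450 + 5433.21130 + 5956.83644 + 6530.92589 + 7160.34315 + 78992.29628 = 109029.22756

$109029.23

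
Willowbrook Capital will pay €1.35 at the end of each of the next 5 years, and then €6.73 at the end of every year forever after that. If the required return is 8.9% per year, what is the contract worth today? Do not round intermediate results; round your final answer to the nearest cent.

€54.64

PV of 5-year annuity: €1.35 × [1 − (1+0.089)^−5] / 0.089 = 5.26468
Perpetuity value at year 5: €6.73 / 0.089 = 75.61798
PV of perpetuity: 75.61798 / (1+0.089)^5 = 49.37256
Total PV = 5.26468 + 49.37256 = 54.63724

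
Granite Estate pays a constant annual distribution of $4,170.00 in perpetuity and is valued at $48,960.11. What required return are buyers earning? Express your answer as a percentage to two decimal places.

P = C/r ⇒ r = C/P = $4,170.00/$48,960.11 = 0.085171

8.52%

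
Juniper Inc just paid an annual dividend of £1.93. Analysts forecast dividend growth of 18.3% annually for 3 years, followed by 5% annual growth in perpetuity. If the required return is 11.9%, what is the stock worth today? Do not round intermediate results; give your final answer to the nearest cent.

£41.18

D_1 = 2.28319
D_2 = 2.70101
D_3 = 3.19530
Terminal value at year 3: TV = D_3×(1+g_2)/(r−g_2) = 3.35506/0.069 = 48.62412
P_0 = D_1/(1+r)^1 + D_2/(1+r)^2 + D_3/(1+r)^3 + TV/(1+r)^3
    = 2.04038 + 2.15708 + 2.28045 + 34.70256 = 41.18048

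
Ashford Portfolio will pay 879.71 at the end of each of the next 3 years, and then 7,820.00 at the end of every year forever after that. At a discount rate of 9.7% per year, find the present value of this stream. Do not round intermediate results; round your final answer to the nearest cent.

63267.52

PV of 3-year annuity: 879.71 × [1 − (1+0.097)^−3] / 0.097 = 2199.31486
Perpetuity value at year 3: 7,820.00 / 0.097 = 80618.55670
PV of perpetuity: 80618.55670 / (1+0.097)^3 = 61068.20237
Total PV = 2199.31486 + 61068.20237 = 63267.51723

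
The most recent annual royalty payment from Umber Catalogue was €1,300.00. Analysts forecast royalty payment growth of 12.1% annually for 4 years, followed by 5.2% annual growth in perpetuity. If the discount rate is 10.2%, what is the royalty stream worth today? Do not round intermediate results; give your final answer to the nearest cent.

€34715.73

D_1 = 1457.30000
D_2 = 1633.63330
D_3 = 1831.30293
D_4 = 2052.89058
Terminal value at year 4: TV = D_4×(1+g_2)/(r−g_2) = 2159.64089/0.05 = 43192.81788
P_0 = D_1/(1+r)^1 + D_2/(1+r)^2 + D_3/(1+r)^3 + D_4/(1+r)^4 + TV/(1+r)^4
    = 1322.41379 + 1345.21403 + 1368.40738 + 1392.00061 + 29287.69277 = 34715.72858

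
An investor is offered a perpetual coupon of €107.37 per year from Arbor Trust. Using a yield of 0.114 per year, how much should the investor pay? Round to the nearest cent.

Level perpetuity: PV = C / r = €107.37 / 0.114 = €941.84

€941.84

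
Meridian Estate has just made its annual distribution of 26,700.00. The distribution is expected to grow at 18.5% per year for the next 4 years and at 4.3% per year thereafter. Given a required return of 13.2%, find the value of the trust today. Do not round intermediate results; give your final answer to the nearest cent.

D_1 = 31639.50000
D_2 = 37492.80750
D_3 = 44428.97689
D_4 = 52648.33761
Terminal value at year 4: TV = D_4×(1+g_2)/(r−g_2) = 54912.21613/0.089 = 616991.19246
P_0 = D_1/(1+r)^1 + D_2/(1+r)^2 + D_3/(1+r)^3 + D_4/(1+r)^4 + TV/(1+r)^4
    = 27950.08834 + 29258.70555 + 30628.59194 + 32062.61612 + 375745.04061 = 495645.04256

495645.04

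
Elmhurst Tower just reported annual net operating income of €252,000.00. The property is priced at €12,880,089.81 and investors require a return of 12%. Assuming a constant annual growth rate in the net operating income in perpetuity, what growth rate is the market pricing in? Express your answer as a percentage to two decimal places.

P = D₀(1+g)/(r−g) ⇒ P(r−g) = D₀(1+g) ⇒ g(P+D₀) = P·r − D₀
g = (P·r − D₀)/(P + D₀) = (€12,880,089.81×0.12 − €252,000.00) / (€12,880,089.81 + €252,000.00) = 0.098508

9.85%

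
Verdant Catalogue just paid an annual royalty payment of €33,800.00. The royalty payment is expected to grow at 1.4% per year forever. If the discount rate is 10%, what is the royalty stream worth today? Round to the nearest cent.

€398525.58

D₁ = D₀ × (1 + g) = €33,800.00 × 1.014 = €34,273.2000
Growing perpetuity: P = D₁ / (r − g) = €34,273.2000 / (0.1 − 0.014) = €398,525.58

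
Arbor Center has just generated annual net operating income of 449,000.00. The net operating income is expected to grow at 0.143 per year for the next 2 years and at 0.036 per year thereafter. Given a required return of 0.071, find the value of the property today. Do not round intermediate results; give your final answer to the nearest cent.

D_1 = 513207.00000
D_2 = 586595.60100
Terminal value at year 2: TV = D_2×(1+g_2)/(r−g_2) = 607713.04264/0.035 = 17363229.78960
P_0 = D_1/(1+r)^1 + D_2/(1+r)^2 + TV/(1+r)^2
    = 479184.87395 + 511398.98312 + 15137409.90043 = 16127993.75750

16127993.76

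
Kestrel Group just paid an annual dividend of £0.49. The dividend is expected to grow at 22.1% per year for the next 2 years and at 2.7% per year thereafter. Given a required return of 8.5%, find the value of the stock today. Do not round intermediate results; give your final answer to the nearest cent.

£12.16

D_1 = 0.59829
D_2 = 0.73051
Terminal value at year 2: TV = D_2×(1+g_2)/(r−g_2) = 0.75024/0.058 = 12.93510
P_0 = D_1/(1+r)^1 + D_2/(1+r)^2 + TV/(1+r)^2
    = 0.55142 + 0.62054 + 10.98779 = 12.15975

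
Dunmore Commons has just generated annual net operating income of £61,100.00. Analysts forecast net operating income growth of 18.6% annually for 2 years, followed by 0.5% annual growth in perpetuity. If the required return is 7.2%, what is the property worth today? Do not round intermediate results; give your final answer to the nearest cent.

£1264175.54

D_1 = 72464.60000
D_2 = 85943.01560
Terminal value at year 2: TV = D_2×(1+g_2)/(r−g_2) = 86372.73068/0.067 = 1289145.23400
P_0 = D_1/(1+r)^1 + D_2/(1+r)^2 + TV/(1+r)^2
    = 67597.57463 + 74786.12267 + 1121791.84012 = 1264175.53742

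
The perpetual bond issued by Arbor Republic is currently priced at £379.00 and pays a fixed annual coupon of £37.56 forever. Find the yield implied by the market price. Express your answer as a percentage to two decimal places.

9.91%

P = C/r ⇒ r = C/P = £37.56/£379.00 = 0.099103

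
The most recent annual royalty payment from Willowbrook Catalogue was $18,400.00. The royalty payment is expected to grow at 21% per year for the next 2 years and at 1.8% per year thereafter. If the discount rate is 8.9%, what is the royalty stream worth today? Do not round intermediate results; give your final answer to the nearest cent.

D_1 = 22264.00000
D_2 = 26939.44000
Terminal value at year 2: TV = D_2×(1+g_2)/(r−g_2) = 27424.34992/0.071 = 386258.44958
P_0 = D_1/(1+r)^1 + D_2/(1+r)^2 + TV/(1+r)^2
    = 20444.44444 + 22716.04938 + 325703.35594 = 368863.84977

$368863.85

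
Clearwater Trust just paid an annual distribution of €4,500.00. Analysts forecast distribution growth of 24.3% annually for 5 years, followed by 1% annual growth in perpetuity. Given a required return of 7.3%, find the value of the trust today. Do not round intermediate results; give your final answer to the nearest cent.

€186244.15

D_1 = 5593.50000
D_2 = 6952.72050
D_3 = 8642.23158
D_4 = 10742.29386
D_5 = 13352.67126
Terminal value at year 5: TV = D_5×(1+g_2)/(r−g_2) = 13486.19798/0.063 = 214066.63453
P_0 = D_1/(1+r)^1 + D_2/(1+r)^2 + D_3/(1+r)^3 + D_4/(1+r)^4 + D_5/(1+r)^5 + TV/(1+r)^5
    = 5212.95433 + 6038.86509 + 6995.62843 + 8103.97589 + 9387.92361 + 150504.80711 = 186244.15446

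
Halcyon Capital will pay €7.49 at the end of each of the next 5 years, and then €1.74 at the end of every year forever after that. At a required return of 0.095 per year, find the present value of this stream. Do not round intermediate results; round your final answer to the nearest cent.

€40.39

PV of 5-year annuity: €7.49 × [1 − (1+0.095)^−5] / 0.095 = 28.75942
Perpetuity value at year 5: €1.74 / 0.095 = 18.31579
PV of perpetuity: 18.31579 / (1+0.095)^5 = 11.63470
Total PV = 28.75942 + 11.63470 = 40.39411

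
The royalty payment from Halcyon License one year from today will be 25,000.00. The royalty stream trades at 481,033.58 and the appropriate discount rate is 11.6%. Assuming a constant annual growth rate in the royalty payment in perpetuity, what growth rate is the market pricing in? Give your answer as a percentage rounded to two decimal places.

P = D₁/(r−g) ⇒ g = r − D₁/P = 0.116 − 25,000.00/481,033.58 = 0.064029

6.40%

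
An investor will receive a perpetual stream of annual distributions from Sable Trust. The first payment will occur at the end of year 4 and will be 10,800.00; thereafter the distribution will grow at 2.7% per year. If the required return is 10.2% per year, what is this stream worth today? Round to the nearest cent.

Value at end of year 3: C₁ / (r − g) = 10,800.00 / (0.102 − 0.027) = 144,000.0000
Discount to today: PV = 144,000.0000 / (1 + 0.102)^3 = 144,000.0000 / 1.338273 = 107,601.35

107601.35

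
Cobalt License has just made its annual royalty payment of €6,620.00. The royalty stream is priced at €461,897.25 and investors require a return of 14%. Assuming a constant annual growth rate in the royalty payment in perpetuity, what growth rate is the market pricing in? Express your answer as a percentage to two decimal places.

12.39%

P = D₀(1+g)/(r−g) ⇒ P(r−g) = D₀(1+g) ⇒ g(P+D₀) = P·r − D₀
g = (P·r − D₀)/(P + D₀) = (€461,897.25×0.14 − €6,620.00) / (€461,897.25 + €6,620.00) = 0.123892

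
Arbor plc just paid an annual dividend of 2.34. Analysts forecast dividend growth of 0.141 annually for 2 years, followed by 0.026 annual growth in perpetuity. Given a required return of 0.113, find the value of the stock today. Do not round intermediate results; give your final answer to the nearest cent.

D_1 = 2.66994
D_2 = 3.04640
Terminal value at year 2: TV = D_2×(1+g_2)/(r−g_2) = 3.12561/0.087 = 35.92653
P_0 = D_1/(1+r)^1 + D_2/(1+r)^2 + TV/(1+r)^2
    = 2.39887 + 2.45922 + 29.00180 = 33.85988

33.86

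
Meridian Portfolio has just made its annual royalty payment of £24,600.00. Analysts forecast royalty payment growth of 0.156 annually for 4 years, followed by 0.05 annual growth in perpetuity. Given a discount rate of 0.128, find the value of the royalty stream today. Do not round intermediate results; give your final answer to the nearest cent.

D_1 = 28437.60000
D_2 = 32873.86560
D_3 = 38002.18863
D_4 = 43930.53006
Terminal value at year 4: TV = D_4×(1+g_2)/(r−g_2) = 46127.05656/0.078 = 591372.52004
P_0 = D_1/(1+r)^1 + D_2/(1+r)^2 + D_3/(1+r)^3 + D_4/(1+r)^4 + TV/(1+r)^4
    = 25210.63830 + 25836.43428 + 26477.76421 + 27135.01368 + 365279.03030 = 469938.88077

£469938.88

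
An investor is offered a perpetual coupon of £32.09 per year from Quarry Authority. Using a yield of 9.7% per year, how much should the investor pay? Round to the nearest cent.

Level perpetuity: PV = C / r = £32.09 / 0.097 = £330.82

£330.82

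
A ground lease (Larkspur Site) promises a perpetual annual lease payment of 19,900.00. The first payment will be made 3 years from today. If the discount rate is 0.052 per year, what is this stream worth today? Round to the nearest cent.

Value at end of year 2: C / r = 19,900.00 / 0.052 = 382,692.3077
Discount to today: PV = 382,692.3077 / (1 + 0.052)^2 = 382,692.3077 / 1.106704 = 345,794.64

345794.64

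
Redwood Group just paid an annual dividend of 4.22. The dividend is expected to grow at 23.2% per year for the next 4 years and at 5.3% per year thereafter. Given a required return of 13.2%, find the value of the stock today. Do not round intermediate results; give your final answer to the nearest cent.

D_1 = 5.19904
D_2 = 6.40522
D_3 = 7.89123
D_4 = 9.72199
Terminal value at year 4: TV = D_4×(1+g_2)/(r−g_2) = 10.23726/0.079 = 129.58555
P_0 = D_1/(1+r)^1 + D_2/(1+r)^2 + D_3/(1+r)^3 + D_4/(1+r)^4 + TV/(1+r)^4
    = 4.59279 + 4.99852 + 5.44008 + 5.92065 + 78.91705 = 99.86909

99.87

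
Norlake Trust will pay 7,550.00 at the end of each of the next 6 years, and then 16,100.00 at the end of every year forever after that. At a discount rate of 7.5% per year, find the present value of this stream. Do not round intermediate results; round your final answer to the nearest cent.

PV of 6-year annuity: 7,550.00 × [1 − (1+0.075)^−6] / 0.075 = 35438.54047
Perpetuity value at year 6: 16,100.00 / 0.075 = 214666.66667
PV of perpetuity: 214666.66667 / (1+0.075)^6 = 139095.73930
Total PV = 35438.54047 + 139095.73930 = 174534.27977

174534.28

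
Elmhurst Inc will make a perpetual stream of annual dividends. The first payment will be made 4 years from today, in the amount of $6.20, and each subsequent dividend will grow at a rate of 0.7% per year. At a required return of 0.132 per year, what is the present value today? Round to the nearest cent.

Value at end of year 3: C₁ / (r − g) = $6.20 / (0.132 − 0.007) = $49.6000
Discount to today: PV = $49.6000 / (1 + 0.132)^3 = $49.6000 / 1.450572 = $34.19

$34.19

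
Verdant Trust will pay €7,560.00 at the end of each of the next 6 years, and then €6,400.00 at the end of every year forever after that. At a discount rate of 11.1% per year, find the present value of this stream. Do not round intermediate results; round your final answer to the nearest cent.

PV of 6-year annuity: €7,560.00 × [1 − (1+0.111)^−6] / 0.111 = 31890.94216
Perpetuity value at year 6: €6,400.00 / 0.111 = 57657.65766
PV of perpetuity: 57657.65766 / (1+0.111)^6 = 30660.03467
Total PV = 31890.94216 + 30660.03467 = 62550.97682

€62550.98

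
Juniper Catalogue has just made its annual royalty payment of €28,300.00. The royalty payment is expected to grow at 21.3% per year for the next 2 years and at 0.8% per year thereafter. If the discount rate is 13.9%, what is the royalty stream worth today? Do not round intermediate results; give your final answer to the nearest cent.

€309208.54

D_1 = 34327.90000
D_2 = 41639.74270
Terminal value at year 2: TV = D_2×(1+g_2)/(r−g_2) = 41972.86064/0.131 = 320403.51635
P_0 = D_1/(1+r)^1 + D_2/(1+r)^2 + TV/(1+r)^2
    = 30138.63038 + 32096.71523 + 246973.19811 = 309208.54372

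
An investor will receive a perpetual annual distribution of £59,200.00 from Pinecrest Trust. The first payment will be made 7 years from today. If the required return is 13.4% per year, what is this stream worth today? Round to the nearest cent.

Value at end of year 6: C / r = £59,200.00 / 0.134 = £441,791.0448
Discount to today: PV = £441,791.0448 / (1 + 0.134)^6 = £441,791.0448 / 2.126563 = £207,748.83

£207748.83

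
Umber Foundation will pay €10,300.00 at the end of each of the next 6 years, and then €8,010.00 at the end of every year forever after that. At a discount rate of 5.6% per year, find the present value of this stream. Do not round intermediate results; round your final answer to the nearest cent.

PV of 6-year annuity: €10,300.00 × [1 − (1+0.056)^−6] / 0.056 = 51291.26659
Perpetuity value at year 6: €8,010.00 / 0.056 = 143035.71429
PV of perpetuity: 143035.71429 / (1+0.056)^6 = 103148.03997
Total PV = 51291.26659 + 103148.03997 = 154439.30657

€154439.31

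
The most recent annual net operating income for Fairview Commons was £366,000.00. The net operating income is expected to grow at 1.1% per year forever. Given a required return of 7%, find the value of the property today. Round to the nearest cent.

£6271627.12

D₁ = D₀ × (1 + g) = £366,000.00 × 1.011 = £370,026.0000
Growing perpetuity: P = D₁ / (r − g) = £370,026.0000 / (0.07 − 0.011) = £6,271,627.12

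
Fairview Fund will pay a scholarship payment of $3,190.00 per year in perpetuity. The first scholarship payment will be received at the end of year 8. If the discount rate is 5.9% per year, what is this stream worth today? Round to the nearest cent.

$36196.53

Value at end of year 7: C / r = $3,190.00 / 0.059 = $54,067.7966
Discount to today: PV = $54,067.7966 / (1 + 0.059)^7 = $54,067.7966 / 1.493729 = $36,196.53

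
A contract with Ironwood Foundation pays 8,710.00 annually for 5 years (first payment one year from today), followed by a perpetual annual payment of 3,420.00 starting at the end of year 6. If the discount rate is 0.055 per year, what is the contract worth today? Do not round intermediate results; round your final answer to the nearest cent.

PV of 5-year annuity: 8,710.00 × [1 − (1+0.055)^−5] / 0.055 = 37194.17778
Perpetuity value at year 5: 3,420.00 / 0.055 = 62181.81818
PV of perpetuity: 62181.81818 / (1+0.055)^5 = 47577.44528
Total PV = 37194.17778 + 47577.44528 = 84771.62306

84771.62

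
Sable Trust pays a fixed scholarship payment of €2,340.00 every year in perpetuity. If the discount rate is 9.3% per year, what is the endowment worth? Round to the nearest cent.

€25161.29

Level perpetuity: PV = C / r = €2,340.00 / 0.093 = €25,161.29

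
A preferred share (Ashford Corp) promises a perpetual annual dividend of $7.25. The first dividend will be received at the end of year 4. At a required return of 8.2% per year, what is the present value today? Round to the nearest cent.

Value at end of year 3: C / r = $7.25 / 0.082 = $88.4146
Discount to today: PV = $88.4146 / (1 + 0.082)^3 = $88.4146 / 1.266723 = $69.80

$69.80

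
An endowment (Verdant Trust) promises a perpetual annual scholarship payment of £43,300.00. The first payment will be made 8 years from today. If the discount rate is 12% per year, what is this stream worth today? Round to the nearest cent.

£163222.68

Value at end of year 7: C / r = £43,300.00 / 0.12 = £360,833.3333
Discount to today: PV = £360,833.3333 / (1 + 0.12)^7 = £360,833.3333 / 2.210681 = £163,222.68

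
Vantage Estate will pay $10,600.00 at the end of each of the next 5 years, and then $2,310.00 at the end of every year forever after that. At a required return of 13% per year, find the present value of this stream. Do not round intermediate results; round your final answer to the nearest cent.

$46927.08

PV of 5-year annuity: $10,600.00 × [1 − (1+0.13)^−5] / 0.13 = 37282.65137
Perpetuity value at year 5: $2,310.00 / 0.13 = 17769.23077
PV of perpetuity: 17769.23077 / (1+0.13)^5 = 9644.42656
Total PV = 37282.65137 + 9644.42656 = 46927.07793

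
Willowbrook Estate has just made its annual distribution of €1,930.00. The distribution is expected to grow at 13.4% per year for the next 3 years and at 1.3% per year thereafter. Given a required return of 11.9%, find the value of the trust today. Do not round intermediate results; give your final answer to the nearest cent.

D_1 = 2188.62000
D_2 = 2481.89508
D_3 = 2814.46902
Terminal value at year 3: TV = D_3×(1+g_2)/(r−g_2) = 2851.05712/0.106 = 26896.76526
P_0 = D_1/(1+r)^1 + D_2/(1+r)^2 + D_3/(1+r)^3 + TV/(1+r)^3
    = 1955.87131 + 1982.08943 + 2008.65899 + 19195.95809 = 25142.57783

€25142.58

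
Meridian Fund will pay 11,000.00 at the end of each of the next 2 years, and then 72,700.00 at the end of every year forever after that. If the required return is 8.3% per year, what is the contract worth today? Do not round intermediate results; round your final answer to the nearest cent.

PV of 2-year annuity: 11,000.00 × [1 − (1+0.083)^−2] / 0.083 = 19535.52297
Perpetuity value at year 2: 72,700.00 / 0.083 = 875903.61446
PV of perpetuity: 875903.61446 / (1+0.083)^2 = 746791.56720
Total PV = 19535.52297 + 746791.56720 = 766327.09017

766327.09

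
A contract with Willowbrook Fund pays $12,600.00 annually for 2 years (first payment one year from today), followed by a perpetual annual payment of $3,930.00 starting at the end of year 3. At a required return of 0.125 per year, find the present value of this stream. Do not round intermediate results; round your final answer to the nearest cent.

PV of 2-year annuity: $12,600.00 × [1 − (1+0.125)^−2] / 0.125 = 21155.55556
Perpetuity value at year 2: $3,930.00 / 0.125 = 31440.00000
PV of perpetuity: 31440.00000 / (1+0.125)^2 = 24841.48148
Total PV = 21155.55556 + 24841.48148 = 45997.03704

$45997.04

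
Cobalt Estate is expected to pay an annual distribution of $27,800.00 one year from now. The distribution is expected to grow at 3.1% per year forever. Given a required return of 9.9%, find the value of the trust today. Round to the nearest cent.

$408823.53

Growing perpetuity: P = D₁ / (r − g) = $27,800.0000 / (0.099 − 0.031) = $408,823.53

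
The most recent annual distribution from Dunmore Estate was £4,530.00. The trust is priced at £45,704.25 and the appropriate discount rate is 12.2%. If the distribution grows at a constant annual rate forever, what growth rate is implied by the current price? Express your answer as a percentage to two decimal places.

P = D₀(1+g)/(r−g) ⇒ P(r−g) = D₀(1+g) ⇒ g(P+D₀) = P·r − D₀
g = (P·r − D₀)/(P + D₀) = (£45,704.25×0.122 − £4,530.00) / (£45,704.25 + £4,530.00) = 0.020821

2.08%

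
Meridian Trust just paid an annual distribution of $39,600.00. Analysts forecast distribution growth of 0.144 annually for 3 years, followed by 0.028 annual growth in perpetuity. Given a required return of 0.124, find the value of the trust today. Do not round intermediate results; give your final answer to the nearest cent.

D_1 = 45302.40000
D_2 = 51825.94560
D_3 = 59288.88177
Terminal value at year 3: TV = D_3×(1+g_2)/(r−g_2) = 60948.97046/0.096 = 634885.10892
P_0 = D_1/(1+r)^1 + D_2/(1+r)^2 + D_3/(1+r)^3 + TV/(1+r)^3
    = 40304.62633 + 41021.79050 + 41751.71560 + 447091.28791 = 570169.42035

$570169.42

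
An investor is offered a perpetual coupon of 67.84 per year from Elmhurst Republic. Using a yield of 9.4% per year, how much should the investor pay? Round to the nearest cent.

721.70

Level perpetuity: PV = C / r = 67.84 / 0.094 = 721.70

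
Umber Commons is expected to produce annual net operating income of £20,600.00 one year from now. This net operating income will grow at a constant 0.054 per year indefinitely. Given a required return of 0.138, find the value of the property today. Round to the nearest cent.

£245238.10

Growing perpetuity: P = D₁ / (r − g) = £20,600.0000 / (0.138 − 0.054) = £245,238.10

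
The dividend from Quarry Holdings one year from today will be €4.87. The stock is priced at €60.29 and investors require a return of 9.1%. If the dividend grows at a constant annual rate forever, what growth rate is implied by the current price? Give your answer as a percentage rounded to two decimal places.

1.02%

P = D₁/(r−g) ⇒ g = r − D₁/P = 0.091 − €4.87/€60.29 = 0.010224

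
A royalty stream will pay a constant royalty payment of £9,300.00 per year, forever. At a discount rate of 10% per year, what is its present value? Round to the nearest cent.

Level perpetuity: PV = C / r = £9,300.00 / 0.1 = £93,000.00

£93000.00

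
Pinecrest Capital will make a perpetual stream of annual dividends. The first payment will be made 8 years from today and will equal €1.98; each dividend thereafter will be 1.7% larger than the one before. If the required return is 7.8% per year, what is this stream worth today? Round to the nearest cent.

€19.19

Value at end of year 7: C₁ / (r − g) = €1.98 / (0.078 − 0.017) = €32.4590
Discount to today: PV = €32.4590 / (1 + 0.078)^7 = €32.4590 / 1.691731 = €19.19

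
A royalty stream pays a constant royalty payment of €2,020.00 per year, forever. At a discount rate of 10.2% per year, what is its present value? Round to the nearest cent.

€19803.92

Level perpetuity: PV = C / r = €2,020.00 / 0.102 = €19,803.92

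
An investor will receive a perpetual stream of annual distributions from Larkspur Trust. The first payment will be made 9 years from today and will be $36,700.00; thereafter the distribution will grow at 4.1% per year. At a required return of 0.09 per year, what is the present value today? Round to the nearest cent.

Value at end of year 8: C₁ / (r − g) = $36,700.00 / (0.09 − 0.041) = $748,979.5918
Discount to today: PV = $748,979.5918 / (1 + 0.09)^8 = $748,979.5918 / 1.992563 = $375,887.60

$375887.60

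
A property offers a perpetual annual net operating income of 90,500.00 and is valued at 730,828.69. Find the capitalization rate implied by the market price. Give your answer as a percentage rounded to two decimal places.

P = C/r ⇒ r = C/P = 90,500.00/730,828.69 = 0.123832

12.38%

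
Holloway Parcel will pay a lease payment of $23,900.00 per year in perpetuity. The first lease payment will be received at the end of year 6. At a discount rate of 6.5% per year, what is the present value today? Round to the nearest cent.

Value at end of year 5: C / r = $23,900.00 / 0.065 = $367,692.3077
Discount to today: PV = $367,692.3077 / (1 + 0.065)^5 = $367,692.3077 / 1.370087 = $268,371.57

$268371.57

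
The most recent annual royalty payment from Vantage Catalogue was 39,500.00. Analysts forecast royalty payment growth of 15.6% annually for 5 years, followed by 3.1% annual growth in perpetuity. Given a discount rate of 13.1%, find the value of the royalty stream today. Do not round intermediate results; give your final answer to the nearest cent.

D_1 = 45662.00000
D_2 = 52785.27200
D_3 = 61019.77443
D_4 = 70538.85924
D_5 = 81542.92129
Terminal value at year 5: TV = D_5×(1+g_2)/(r−g_2) = 84070.75185/0.1 = 840707.51845
P_0 = D_1/(1+r)^1 + D_2/(1+r)^2 + D_3/(1+r)^3 + D_4/(1+r)^4 + D_5/(1+r)^5 + TV/(1+r)^5
    = 40373.12113 + 41265.54202 + 42177.68928 + 43109.99895 + 44062.91670 + 454288.67115 = 665277.93923

665277.94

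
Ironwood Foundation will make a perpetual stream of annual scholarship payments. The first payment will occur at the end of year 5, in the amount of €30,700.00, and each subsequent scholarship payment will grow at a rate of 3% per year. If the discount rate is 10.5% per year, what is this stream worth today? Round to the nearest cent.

Value at end of year 4: C₁ / (r − g) = €30,700.00 / (0.105 − 0.03) = €409,333.3333
Discount to today: PV = €409,333.3333 / (1 + 0.105)^4 = €409,333.3333 / 1.490902 = €274,554.14

€274554.14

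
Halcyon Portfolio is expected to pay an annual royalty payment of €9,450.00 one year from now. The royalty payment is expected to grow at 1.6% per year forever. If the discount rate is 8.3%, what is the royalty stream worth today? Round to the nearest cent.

€141044.78

Growing perpetuity: P = D₁ / (r − g) = €9,450.0000 / (0.083 − 0.016) = €141,044.78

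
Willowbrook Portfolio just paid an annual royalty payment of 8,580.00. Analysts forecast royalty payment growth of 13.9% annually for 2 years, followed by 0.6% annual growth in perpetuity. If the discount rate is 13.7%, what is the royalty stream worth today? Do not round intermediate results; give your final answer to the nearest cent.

83326.47

D_1 = 9772.62000
D_2 = 11131.01418
Terminal value at year 2: TV = D_2×(1+g_2)/(r−g_2) = 11197.80027/0.131 = 85479.39134
P_0 = D_1/(1+r)^1 + D_2/(1+r)^2 + TV/(1+r)^2
    = 8595.09235 + 8610.21124 + 66121.16421 = 83326.46780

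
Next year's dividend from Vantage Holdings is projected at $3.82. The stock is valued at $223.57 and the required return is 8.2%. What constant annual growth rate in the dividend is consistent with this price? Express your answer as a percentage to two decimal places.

P = D₁/(r−g) ⇒ g = r − D₁/P = 0.082 − $3.82/$223.57 = 0.064914

6.49%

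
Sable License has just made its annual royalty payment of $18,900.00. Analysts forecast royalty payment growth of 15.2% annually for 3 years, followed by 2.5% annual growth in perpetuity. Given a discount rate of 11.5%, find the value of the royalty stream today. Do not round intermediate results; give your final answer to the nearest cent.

D_1 = 21772.80000
D_2 = 25082.26560
D_3 = 28894.76997
Terminal value at year 3: TV = D_3×(1+g_2)/(r−g_2) = 29617.13922/0.09 = 329079.32467
P_0 = D_1/(1+r)^1 + D_2/(1+r)^2 + D_3/(1+r)^3 + TV/(1+r)^3
    = 19527.17489 + 20175.16186 + 20844.65153 + 237397.42024 = 297944.40852

$297944.41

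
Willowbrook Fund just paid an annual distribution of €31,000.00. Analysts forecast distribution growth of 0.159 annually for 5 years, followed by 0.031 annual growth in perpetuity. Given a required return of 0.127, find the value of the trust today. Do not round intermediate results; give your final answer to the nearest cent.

€551667.92

D_1 = 35929.00000
D_2 = 41641.71100
D_3 = 48262.74305
D_4 = 55936.51919
D_5 = 64830.42575
Terminal value at year 5: TV = D_5×(1+g_2)/(r−g_2) = 66840.16894/0.096 = 696251.75983
P_0 = D_1/(1+r)^1 + D_2/(1+r)^2 + D_3/(1+r)^3 + D_4/(1+r)^4 + D_5/(1+r)^5 + TV/(1+r)^5
    = 31880.21295 + 32785.41865 + 33716.32672 + 34673.66696 + 35658.18989 + 382954.10187 = 551667.91704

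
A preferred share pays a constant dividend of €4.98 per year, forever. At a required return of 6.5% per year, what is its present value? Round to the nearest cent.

€76.62

Level perpetuity: PV = C / r = €4.98 / 0.065 = €76.62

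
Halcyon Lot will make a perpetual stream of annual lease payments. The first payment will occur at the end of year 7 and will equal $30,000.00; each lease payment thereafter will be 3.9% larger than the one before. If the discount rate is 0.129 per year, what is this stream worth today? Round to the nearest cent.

Value at end of year 6: C₁ / (r − g) = $30,000.00 / (0.129 − 0.039) = $333,333.3333
Discount to today: PV = $333,333.3333 / (1 + 0.129)^6 = $333,333.3333 / 2.070922 = $160,958.94

$160958.94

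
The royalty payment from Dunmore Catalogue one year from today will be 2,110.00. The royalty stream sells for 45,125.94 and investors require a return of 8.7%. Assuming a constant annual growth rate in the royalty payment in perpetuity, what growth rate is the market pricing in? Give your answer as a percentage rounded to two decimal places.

4.02%

P = D₁/(r−g) ⇒ g = r − D₁/P = 0.087 − 2,110.00/45,125.94 = 0.040242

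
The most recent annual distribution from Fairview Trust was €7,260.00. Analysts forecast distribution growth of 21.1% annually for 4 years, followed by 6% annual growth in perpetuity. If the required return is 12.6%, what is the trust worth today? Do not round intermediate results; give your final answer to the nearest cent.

D_1 = 8791.86000
D_2 = 10646.94246
D_3 = 12893.44732
D_4 = 15613.96470
Terminal value at year 4: TV = D_4×(1+g_2)/(r−g_2) = 16550.80259/0.066 = 250769.73615
P_0 = D_1/(1+r)^1 + D_2/(1+r)^2 + D_3/(1+r)^3 + D_4/(1+r)^4 + TV/(1+r)^4
    = 7808.04618 + 8397.46352 + 9031.37507 + 9713.13961 + 155998.90895 = 190948.93334

€190948.93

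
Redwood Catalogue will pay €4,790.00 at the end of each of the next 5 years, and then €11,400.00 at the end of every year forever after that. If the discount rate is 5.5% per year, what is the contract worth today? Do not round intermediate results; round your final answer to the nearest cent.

€179046.15

PV of 5-year annuity: €4,790.00 × [1 − (1+0.055)^−5] / 0.055 = 20454.66264
Perpetuity value at year 5: €11,400.00 / 0.055 = 207272.72727
PV of perpetuity: 207272.72727 / (1+0.055)^5 = 158591.48425
Total PV = 20454.66264 + 158591.48425 = 179046.14689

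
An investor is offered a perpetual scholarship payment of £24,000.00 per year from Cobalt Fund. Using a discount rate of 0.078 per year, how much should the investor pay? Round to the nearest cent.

Level perpetuity: PV = C / r = £24,000.00 / 0.078 = £307,692.31

£307692.31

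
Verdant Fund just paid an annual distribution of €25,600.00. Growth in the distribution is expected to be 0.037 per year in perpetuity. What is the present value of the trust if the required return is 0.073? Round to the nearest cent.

D₁ = D₀ × (1 + g) = €25,600.00 × 1.037 = €26,547.2000
Growing perpetuity: P = D₁ / (r − g) = €26,547.2000 / (0.073 − 0.037) = €737,422.22

€737422.22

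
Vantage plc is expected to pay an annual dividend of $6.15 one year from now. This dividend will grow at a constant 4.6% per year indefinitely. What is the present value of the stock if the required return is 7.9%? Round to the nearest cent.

Growing perpetuity: P = D₁ / (r − g) = $6.1500 / (0.079 − 0.046) = $186.36

$186.36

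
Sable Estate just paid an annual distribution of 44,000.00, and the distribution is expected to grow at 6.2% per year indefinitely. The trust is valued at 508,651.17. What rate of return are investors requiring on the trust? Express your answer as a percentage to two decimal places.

15.39%

D₁ = 44,000.00 × 1.062 = 46,728.0000
P = D₁/(r − g) ⇒ r = D₁/P + g = 46,728.0000/508,651.17 + 0.062 = 0.091866 + 0.062 = 0.153866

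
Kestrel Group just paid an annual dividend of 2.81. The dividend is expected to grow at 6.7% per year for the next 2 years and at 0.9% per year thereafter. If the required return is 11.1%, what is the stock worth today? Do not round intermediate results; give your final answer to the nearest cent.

30.93

D_1 = 2.99827
D_2 = 3.19915
Terminal value at year 2: TV = D_2×(1+g_2)/(r−g_2) = 3.22795/0.102 = 31.64653
P_0 = D_1/(1+r)^1 + D_2/(1+r)^2 + TV/(1+r)^2
    = 2.69871 + 2.59183 + 25.63882 = 30.92937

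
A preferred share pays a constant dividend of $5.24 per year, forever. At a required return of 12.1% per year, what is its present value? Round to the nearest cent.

Level perpetuity: PV = C / r = $5.24 / 0.121 = $43.31

$43.31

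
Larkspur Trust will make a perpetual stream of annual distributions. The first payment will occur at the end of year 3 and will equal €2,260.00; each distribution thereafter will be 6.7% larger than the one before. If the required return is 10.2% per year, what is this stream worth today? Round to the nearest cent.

€53171.29

Value at end of year 2: C₁ / (r − g) = €2,260.00 / (0.102 − 0.067) = €64,571.4286
Discount to today: PV = €64,571.4286 / (1 + 0.102)^2 = €64,571.4286 / 1.214404 = €53,171.29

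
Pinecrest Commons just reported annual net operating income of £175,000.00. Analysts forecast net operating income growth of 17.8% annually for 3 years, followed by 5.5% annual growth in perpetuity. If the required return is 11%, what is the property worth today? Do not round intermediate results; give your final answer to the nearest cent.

£4604304.15

D_1 = 206150.00000
D_2 = 242844.70000
D_3 = 286071.05660
Terminal value at year 3: TV = D_3×(1+g_2)/(r−g_2) = 301804.96471/0.055 = 5487362.99478
P_0 = D_1/(1+r)^1 + D_2/(1+r)^2 + D_3/(1+r)^3 + TV/(1+r)^3
    = 185720.72072 + 197098.20631 + 209172.69103 + 4012312.52785 = 4604304.14591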